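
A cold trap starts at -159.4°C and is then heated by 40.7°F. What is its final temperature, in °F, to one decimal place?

-214.2°F

The 40.7°F change is an interval, so only the factor 5/9 applies: +40.7 × 5/9 = +22.6111°C.
Final Celsius temperature: -159.4000 + 22.6111 = -136.7889°C.
In Fahrenheit: -136.7889 × 1.8 + 32 = -214.2°F.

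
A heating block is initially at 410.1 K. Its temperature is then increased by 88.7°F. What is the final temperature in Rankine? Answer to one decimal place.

Initial temperature in Celsius: 410.1 - 273.15 = 136.9500°C.
The 88.7°F change is an interval, so only the factor 5/9 applies: +88.7 × 5/9 = +49.2778°C.
Final Celsius temperature: 136.9500 + 49.2778 = 186.2278°C.
In Rankine: 186.2278 × 1.8 + 491.67 = 826.9°R.

826.9°R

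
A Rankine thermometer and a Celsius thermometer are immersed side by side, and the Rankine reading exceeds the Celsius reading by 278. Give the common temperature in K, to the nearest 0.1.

6.1 K

Let x be the Rankine reading; then the Celsius reading is 5/9·x - 273.15.
(5/9·x - 273.15) - x = -278  ⇒  (-4/9)·x = -4.85  ⇒  x = 10.9125°R.
In Celsius: (10.9125 - 491.67) × 5/9 = -267.0875°C.
In kelvin: -267.0875 + 273.15 = 6.1 K.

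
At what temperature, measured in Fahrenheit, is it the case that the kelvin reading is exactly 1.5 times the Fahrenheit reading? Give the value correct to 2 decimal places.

270.39°F

Let F be the Fahrenheit reading. The kelvin reading is K = 5/9·F + 255.372.
Require K = 1.5·F: 5/9·F + 255.372 = 1.5·F.
(-17/18)·F = -255.372  ⇒  F = 270.39.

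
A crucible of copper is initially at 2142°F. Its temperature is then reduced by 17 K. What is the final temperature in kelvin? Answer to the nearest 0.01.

1428.37 K

Initial temperature in Celsius: (2142 - 32) × 5/9 = 1172.2222°C.
The 17 K change is an interval; Kelvin and Celsius degrees are the same size, so ΔC = -17°C.
Final Celsius temperature: 1172.2222 - 17.0000 = 1155.2222°C.
In kelvin: 1155.2222 + 273.15 = 1428.37 K.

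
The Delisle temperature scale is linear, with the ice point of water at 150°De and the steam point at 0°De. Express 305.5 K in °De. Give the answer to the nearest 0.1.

First in Celsius: 305.5 - 273.15 = 32.3500°C.
Linearly onto the Delisle scale: 150 + (32.3500 / 100) × (0 - 150) = 101.5°De.

101.5°De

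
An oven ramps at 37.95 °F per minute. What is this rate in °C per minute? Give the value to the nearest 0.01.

21.08 °C/minute

Since only a temperature interval is involved, the additive offset between the scales drops out.
A change of 1°F is a change of 5/9°C, so 37.95 × 5/9 = 21.08.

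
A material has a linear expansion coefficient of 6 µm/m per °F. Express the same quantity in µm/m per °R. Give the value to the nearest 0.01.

6.00 µm/m per °R

The quantity depends on a temperature interval, so only the ratio of degree sizes applies; the offset between the scales is irrelevant.
A change of 1°R is a change of 1°F, so per °R the value is 6 × 1 = 6.00.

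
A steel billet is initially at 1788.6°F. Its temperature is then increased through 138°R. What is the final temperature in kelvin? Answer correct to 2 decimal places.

1325.71 K

Initial temperature in Celsius: (1788.6 - 32) × 5/9 = 975.8889°C.
The 138°R change is an interval, so only the factor 5/9 applies: +138 × 5/9 = +76.6667°C.
Final Celsius temperature: 975.8889 + 76.6667 = 1052.5556°C.
In kelvin: 1052.5556 + 273.15 = 1325.71 K.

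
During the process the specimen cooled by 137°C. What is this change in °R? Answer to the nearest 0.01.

Only the scale ratio 1.8 matters for a change in temperature.
137 × 1.8 = 246.60.

246.60°R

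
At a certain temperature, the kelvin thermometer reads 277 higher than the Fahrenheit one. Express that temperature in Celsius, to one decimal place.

Let x be the Fahrenheit reading; then the kelvin reading is 5/9·x + 255.372.
(5/9·x + 255.372) - x = 277  ⇒  (-4/9)·x = 21.6278  ⇒  x = -48.6625°F.
In Celsius: (-48.6625 - 32) × 5/9 = -44.8°C.

-44.8°C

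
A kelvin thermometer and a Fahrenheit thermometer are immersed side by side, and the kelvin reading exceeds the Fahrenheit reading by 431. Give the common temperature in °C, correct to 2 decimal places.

-237.31°C

Let x be the kelvin reading; then the Fahrenheit reading is 1.8·x - 459.67.
(1.8·x - 459.67) - x = -431  ⇒  (0.8)·x = 28.67  ⇒  x = 35.8375 K.
In Celsius: 35.8375 - 273.15 = -237.31°C.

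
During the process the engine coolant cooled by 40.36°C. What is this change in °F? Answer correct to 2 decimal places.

For a temperature interval the offset drops out; only the factor 1.8 applies.
40.36 × 1.8 = 72.65.

72.65°F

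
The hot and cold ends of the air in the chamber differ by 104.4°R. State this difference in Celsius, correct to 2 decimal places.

58.00°C

Only the scale ratio 5/9 matters for a change in temperature.
104.4 × 5/9 = 58.00.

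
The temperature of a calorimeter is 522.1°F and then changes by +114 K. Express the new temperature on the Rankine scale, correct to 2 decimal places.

1186.97°R

Initial temperature in Celsius: (522.1 - 32) × 5/9 = 272.2778°C.
The 114 K change is an interval; Kelvin and Celsius degrees are the same size, so ΔC = +114°C.
Final Celsius temperature: 272.2778 + 114.0000 = 386.2778°C.
In Rankine: 386.2778 × 1.8 + 491.67 = 1186.97°R.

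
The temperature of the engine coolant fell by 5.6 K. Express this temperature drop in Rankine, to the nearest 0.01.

An interval of 1 K corresponds to 1.8°R.
5.6 × 1.8 = 10.08.

10.08°R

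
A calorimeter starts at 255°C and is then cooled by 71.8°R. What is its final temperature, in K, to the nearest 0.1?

The 71.8°R change is an interval, so only the factor 5/9 applies: -71.8 × 5/9 = -39.8889°C.
Final Celsius temperature: 255.0000 - 39.8889 = 215.1111°C.
In kelvin: 215.1111 + 273.15 = 488.3 K.

488.3 K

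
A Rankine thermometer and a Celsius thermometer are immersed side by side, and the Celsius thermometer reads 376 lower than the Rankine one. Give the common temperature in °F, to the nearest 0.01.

-228.26°F

Let x be the Rankine reading; then the Celsius reading is 5/9·x - 273.15.
(5/9·x - 273.15) - x = -376  ⇒  (-4/9)·x = -102.85  ⇒  x = 231.4125°R.
In Celsius: (231.4125 - 491.67) × 5/9 = -144.5875°C.
In Fahrenheit: -144.5875 × 1.8 + 32 = -228.26°F.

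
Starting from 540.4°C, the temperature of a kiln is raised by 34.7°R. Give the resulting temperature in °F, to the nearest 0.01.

1039.42°F

The 34.7°R change is an interval, so only the factor 5/9 applies: +34.7 × 5/9 = +19.2778°C.
Final Celsius temperature: 540.4000 + 19.2778 = 559.6778°C.
In Fahrenheit: 559.6778 × 1.8 + 32 = 1039.42°F.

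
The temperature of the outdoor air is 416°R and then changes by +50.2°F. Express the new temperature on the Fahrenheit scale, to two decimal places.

6.53°F

Initial temperature in Celsius: (416 - 491.67) × 5/9 = -42.0389°C.
The 50.2°F change is an interval, so only the factor 5/9 applies: +50.2 × 5/9 = +27.8889°C.
Final Celsius temperature: -42.0389 + 27.8889 = -14.1500°C.
In Fahrenheit: -14.1500 × 1.8 + 32 = 6.53°F.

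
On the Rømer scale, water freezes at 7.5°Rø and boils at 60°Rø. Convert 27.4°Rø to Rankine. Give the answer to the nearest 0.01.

559.90°R

Linear interpolation between the fixed points: C = (27.4 - 7.5) × 100 / (60 - 7.5) = 37.9048°C.
Then 37.9048 × 1.8 + 491.67 = 559.90°R.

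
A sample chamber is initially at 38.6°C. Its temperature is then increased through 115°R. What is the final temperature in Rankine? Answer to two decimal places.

676.15°R

The 115°R change is an interval, so only the factor 5/9 applies: +115 × 5/9 = +63.8889°C.
Final Celsius temperature: 38.6000 + 63.8889 = 102.4889°C.
In Rankine: 102.4889 × 1.8 + 491.67 = 676.15°R.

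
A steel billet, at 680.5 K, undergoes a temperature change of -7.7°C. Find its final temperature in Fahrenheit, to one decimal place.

751.4°F

Initial temperature in Celsius: 680.5 - 273.15 = 407.3500°C.
Final Celsius temperature: 407.3500 - 7.7000 = 399.6500°C.
In Fahrenheit: 399.6500 × 1.8 + 32 = 751.4°F.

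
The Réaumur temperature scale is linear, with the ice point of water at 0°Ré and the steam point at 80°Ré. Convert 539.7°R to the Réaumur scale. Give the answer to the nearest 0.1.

21.3°Ré

First in Celsius: (539.7 - 491.67) × 5/9 = 26.6833°C.
Linearly onto the Réaumur scale: 0 + (26.6833 / 100) × (80 - 0) = 21.3°Ré.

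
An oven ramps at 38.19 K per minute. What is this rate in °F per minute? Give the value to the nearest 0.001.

68.742 °F/minute

The quantity depends on a temperature interval, so only the ratio of degree sizes applies; the offset between the scales is irrelevant.
A change of 1 K is a change of 1.8°F, so 38.19 × 1.8 = 68.742.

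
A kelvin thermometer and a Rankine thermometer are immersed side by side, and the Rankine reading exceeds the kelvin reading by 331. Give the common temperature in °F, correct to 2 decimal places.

285.08°F

Let x be the kelvin reading; then the Rankine reading is 1.8·x.
(1.8·x) - x = 331  ⇒  (0.8)·x = 331  ⇒  x = 413.7500 K.
In Celsius: 413.75 - 273.15 = 140.6000°C.
In Fahrenheit: 140.6000 × 1.8 + 32 = 285.08°F.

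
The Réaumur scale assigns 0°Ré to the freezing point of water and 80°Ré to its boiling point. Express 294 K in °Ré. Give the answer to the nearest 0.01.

16.68°Ré

First in Celsius: 294 - 273.15 = 20.8500°C.
Linearly onto the Réaumur scale: 0 + (20.8500 / 100) × (80 - 0) = 16.68°Ré.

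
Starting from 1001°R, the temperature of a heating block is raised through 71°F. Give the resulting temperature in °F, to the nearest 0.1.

Initial temperature in Celsius: (1001 - 491.67) × 5/9 = 282.9611°C.
The 71°F change is an interval, so only the factor 5/9 applies: +71 × 5/9 = +39.4444°C.
Final Celsius temperature: 282.9611 + 39.4444 = 322.4056°C.
In Fahrenheit: 322.4056 × 1.8 + 32 = 612.3°F.

612.3°F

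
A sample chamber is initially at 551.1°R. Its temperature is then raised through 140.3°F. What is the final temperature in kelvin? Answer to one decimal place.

Initial temperature in Celsius: (551.1 - 491.67) × 5/9 = 33.0167°C.
The 140.3°F change is an interval, so only the factor 5/9 applies: +140.3 × 5/9 = +77.9444°C.
Final Celsius temperature: 33.0167 + 77.9444 = 110.9611°C.
In kelvin: 110.9611 + 273.15 = 384.1 K.

384.1 K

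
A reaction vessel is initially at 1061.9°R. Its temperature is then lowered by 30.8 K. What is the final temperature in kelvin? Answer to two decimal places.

Initial temperature in Celsius: (1061.9 - 491.67) × 5/9 = 316.7944°C.
The 30.8 K change is an interval; Kelvin and Celsius degrees are the same size, so ΔC = -30.8°C.
Final Celsius temperature: 316.7944 - 30.8000 = 285.9944°C.
In kelvin: 285.9944 + 273.15 = 559.14 K.

559.14 K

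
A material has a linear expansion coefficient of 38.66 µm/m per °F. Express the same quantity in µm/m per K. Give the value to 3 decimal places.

69.588 µm/m per K

Since only a temperature interval is involved, the additive offset between the scales drops out.
A change of 1 K is a change of 1.8°F, so per K the value is 38.66 × 1.8 = 69.588.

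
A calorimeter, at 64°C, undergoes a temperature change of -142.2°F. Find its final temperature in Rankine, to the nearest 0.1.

The 142.2°F change is an interval, so only the factor 5/9 applies: -142.2 × 5/9 = -79.0000°C.
Final Celsius temperature: 64.0000 - 79.0000 = -15.0000°C.
In Rankine: -15.0000 × 1.8 + 491.67 = 464.7°R.

464.7°R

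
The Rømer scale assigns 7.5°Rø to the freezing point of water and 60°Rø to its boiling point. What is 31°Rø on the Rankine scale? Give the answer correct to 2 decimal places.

572.24°R

Linear interpolation between the fixed points: C = (31 - 7.5) × 100 / (60 - 7.5) = 44.7619°C.
Then 44.7619 × 1.8 + 491.67 = 572.24°R.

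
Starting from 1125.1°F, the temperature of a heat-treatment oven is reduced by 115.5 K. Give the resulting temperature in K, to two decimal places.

Initial temperature in Celsius: (1125.1 - 32) × 5/9 = 607.2778°C.
The 115.5 K change is an interval; Kelvin and Celsius degrees are the same size, so ΔC = -115.5°C.
Final Celsius temperature: 607.2778 - 115.5000 = 491.7778°C.
In kelvin: 491.7778 + 273.15 = 764.93 K.

764.93 K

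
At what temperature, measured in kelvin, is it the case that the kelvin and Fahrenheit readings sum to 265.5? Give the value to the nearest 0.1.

259.0 K

Let K be the kelvin reading. The Fahrenheit reading is F = 1.8·K - 459.67.
Require K + F = 265.5: (2.8)·K - 459.67 = 265.5.
K = (265.5 + 459.67) / (2.8) = 259.0.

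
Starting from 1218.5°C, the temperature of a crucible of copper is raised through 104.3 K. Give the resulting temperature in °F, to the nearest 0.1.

The 104.3 K change is an interval; Kelvin and Celsius degrees are the same size, so ΔC = +104.3°C.
Final Celsius temperature: 1218.5000 + 104.3000 = 1322.8000°C.
In Fahrenheit: 1322.8000 × 1.8 + 32 = 2413.0°F.

2413.0°F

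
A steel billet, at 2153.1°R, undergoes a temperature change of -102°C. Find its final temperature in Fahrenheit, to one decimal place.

1509.8°F

Initial temperature in Celsius: (2153.1 - 491.67) × 5/9 = 923.0167°C.
Final Celsius temperature: 923.0167 - 102.0000 = 821.0167°C.
In Fahrenheit: 821.0167 × 1.8 + 32 = 1509.8°F.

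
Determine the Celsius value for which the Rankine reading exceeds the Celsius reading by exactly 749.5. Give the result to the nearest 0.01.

Let C be the Celsius reading. The Rankine reading is R = 1.8·C + 491.67.
Require R - C = 749.5: (0.8)·C + 491.67 = 749.5.
C = (749.5 - 491.67) / (0.8) = 322.29.

322.29°C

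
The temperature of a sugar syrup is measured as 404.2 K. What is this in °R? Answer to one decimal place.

727.6°R

In Celsius: 404.2 - 273.15 = 131.0500°C.
In Rankine: 131.0500 × 1.8 + 491.67 = 727.6°R.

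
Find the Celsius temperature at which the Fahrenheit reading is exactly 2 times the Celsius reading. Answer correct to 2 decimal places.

Let C be the Celsius reading. The Fahrenheit reading is F = 1.8·C + 32.
Require F = 2·C: 1.8·C + 32 = 2·C.
(-0.2)·C = -32  ⇒  C = 160.00.

160.00°C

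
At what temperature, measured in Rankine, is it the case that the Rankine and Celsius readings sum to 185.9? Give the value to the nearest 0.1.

295.1°R

Let R be the Rankine reading. The Celsius reading is C = 5/9·R - 273.15.
Require R + C = 185.9: (14/9)·R - 273.15 = 185.9.
R = (185.9 + 273.15) / (14/9) = 295.1.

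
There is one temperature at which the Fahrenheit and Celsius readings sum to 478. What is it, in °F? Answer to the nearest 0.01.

Let F be the Fahrenheit reading. The Celsius reading is C = 5/9·F - 17.7778.
Require F + C = 478: (14/9)·F - 17.7778 = 478.
F = (478 + 17.7778) / (14/9) = 318.71.

318.71°F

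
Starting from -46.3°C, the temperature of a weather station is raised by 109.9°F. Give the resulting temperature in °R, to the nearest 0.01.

The 109.9°F change is an interval, so only the factor 5/9 applies: +109.9 × 5/9 = +61.0556°C.
Final Celsius temperature: -46.3000 + 61.0556 = 14.7556°C.
In Rankine: 14.7556 × 1.8 + 491.67 = 518.23°R.

518.23°R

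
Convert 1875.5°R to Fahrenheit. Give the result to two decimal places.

1415.83°F

In Celsius: (1875.5 - 491.67) × 5/9 = 768.7944°C.
In Fahrenheit: 768.7944 × 1.8 + 32 = 1415.83°F.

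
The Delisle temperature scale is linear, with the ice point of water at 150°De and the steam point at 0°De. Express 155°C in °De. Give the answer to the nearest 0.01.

Linearly onto the Delisle scale: 150 + (155.0000 / 100) × (0 - 150) = -82.50°De.

-82.50°De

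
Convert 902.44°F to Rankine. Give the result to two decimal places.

In Celsius: (902.44 - 32) × 5/9 = 483.5778°C.
In Rankine: 483.5778 × 1.8 + 491.67 = 1362.11°R.

1362.11°R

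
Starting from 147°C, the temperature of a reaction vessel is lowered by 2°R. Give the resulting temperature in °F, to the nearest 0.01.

294.60°F

The 2°R change is an interval, so only the factor 5/9 applies: -2 × 5/9 = -1.1111°C.
Final Celsius temperature: 147.0000 - 1.1111 = 145.8889°C.
In Fahrenheit: 145.8889 × 1.8 + 32 = 294.60°F.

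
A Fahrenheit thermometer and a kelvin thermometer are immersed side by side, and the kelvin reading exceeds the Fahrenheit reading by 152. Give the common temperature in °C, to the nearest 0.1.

111.4°C

Let x be the Fahrenheit reading; then the kelvin reading is 5/9·x + 255.372.
(5/9·x + 255.372) - x = 152  ⇒  (-4/9)·x = -103.372  ⇒  x = 232.5875°F.
In Celsius: (232.5875 - 32) × 5/9 = 111.4°C.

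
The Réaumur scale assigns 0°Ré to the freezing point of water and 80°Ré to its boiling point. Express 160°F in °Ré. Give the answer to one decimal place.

First in Celsius: (160 - 32) × 5/9 = 71.1111°C.
Linearly onto the Réaumur scale: 0 + (71.1111 / 100) × (80 - 0) = 56.9°Ré.

56.9°Ré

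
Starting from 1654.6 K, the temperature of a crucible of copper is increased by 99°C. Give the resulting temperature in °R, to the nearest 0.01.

Initial temperature in Celsius: 1654.6 - 273.15 = 1381.4500°C.
Final Celsius temperature: 1381.4500 + 99.0000 = 1480.4500°C.
In Rankine: 1480.4500 × 1.8 + 491.67 = 3156.48°R.

3156.48°R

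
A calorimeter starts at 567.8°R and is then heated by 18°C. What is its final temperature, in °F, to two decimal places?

Initial temperature in Celsius: (567.8 - 491.67) × 5/9 = 42.2944°C.
Final Celsius temperature: 42.2944 + 18.0000 = 60.2944°C.
In Fahrenheit: 60.2944 × 1.8 + 32 = 140.53°F.

140.53°F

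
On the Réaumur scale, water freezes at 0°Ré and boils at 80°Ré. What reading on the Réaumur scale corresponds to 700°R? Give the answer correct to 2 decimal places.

92.59°Ré

First in Celsius: (700 - 491.67) × 5/9 = 115.7389°C.
Linearly onto the Réaumur scale: 0 + (115.7389 / 100) × (80 - 0) = 92.59°Ré.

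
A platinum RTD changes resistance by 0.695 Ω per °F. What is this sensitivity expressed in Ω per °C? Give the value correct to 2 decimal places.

Since only a temperature interval is involved, the additive offset between the scales drops out.
A change of 1°C is a change of 1.8°F, so per °C the value is 0.695 × 1.8 = 1.25.

1.25 Ω per °C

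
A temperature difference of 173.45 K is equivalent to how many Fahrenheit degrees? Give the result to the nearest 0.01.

Only the scale ratio 1.8 matters for a change in temperature.
173.45 × 1.8 = 312.21.

312.21°F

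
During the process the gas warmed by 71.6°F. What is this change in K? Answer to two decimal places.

Only the scale ratio 5/9 matters for a change in temperature.
71.6 × 5/9 = 39.78.

39.78 K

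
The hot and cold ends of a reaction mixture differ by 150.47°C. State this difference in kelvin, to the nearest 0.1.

Celsius and kelvin degrees are the same size, so the interval is unchanged: 150.5.

150.5 K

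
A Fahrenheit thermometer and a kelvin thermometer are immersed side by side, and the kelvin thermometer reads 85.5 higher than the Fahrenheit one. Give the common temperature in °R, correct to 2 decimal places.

841.88°R

Let x be the Fahrenheit reading; then the kelvin reading is 5/9·x + 255.372.
(5/9·x + 255.372) - x = 85.5  ⇒  (-4/9)·x = -169.872  ⇒  x = 382.2125°F.
In Celsius: (382.2125 - 32) × 5/9 = 194.5625°C.
In Rankine: 194.5625 × 1.8 + 491.67 = 841.88°R.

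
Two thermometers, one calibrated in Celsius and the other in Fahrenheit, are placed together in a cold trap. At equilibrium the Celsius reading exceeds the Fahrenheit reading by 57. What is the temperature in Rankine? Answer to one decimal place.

Let x be the Celsius reading; then the Fahrenheit reading is 1.8·x + 32.
(1.8·x + 32) - x = -57  ⇒  (0.8)·x = -89  ⇒  x = -111.2500°C.
In Rankine: -111.2500 × 1.8 + 491.67 = 291.4°R.

291.4°R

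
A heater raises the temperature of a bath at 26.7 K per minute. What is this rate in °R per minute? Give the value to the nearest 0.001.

The quantity depends on a temperature interval, so only the ratio of degree sizes applies; the offset between the scales is irrelevant.
A change of 1 K is a change of 1.8°R, so 26.7 × 1.8 = 48.060.

48.060 °R/minute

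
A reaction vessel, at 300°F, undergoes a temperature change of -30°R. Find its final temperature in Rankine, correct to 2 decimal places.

729.67°R

Initial temperature in Celsius: (300 - 32) × 5/9 = 148.8889°C.
The 30°R change is an interval, so only the factor 5/9 applies: -30 × 5/9 = -16.6667°C.
Final Celsius temperature: 148.8889 - 16.6667 = 132.2222°C.
In Rankine: 132.2222 × 1.8 + 491.67 = 729.67°R.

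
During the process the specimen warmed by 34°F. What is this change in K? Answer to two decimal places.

18.89 K

For a temperature interval the offset drops out; only the factor 5/9 applies.
34 × 5/9 = 18.89.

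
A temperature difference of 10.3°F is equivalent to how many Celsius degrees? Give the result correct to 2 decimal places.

An interval of 1°F corresponds to 5/9°C.
10.3 × 5/9 = 5.72.

5.72°C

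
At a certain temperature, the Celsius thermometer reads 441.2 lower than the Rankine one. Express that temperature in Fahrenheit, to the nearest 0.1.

Let x be the Rankine reading; then the Celsius reading is 5/9·x - 273.15.
(5/9·x - 273.15) - x = -441.2  ⇒  (-4/9)·x = -168.05  ⇒  x = 378.1125°R.
In Celsius: (378.1125 - 491.67) × 5/9 = -63.0875°C.
In Fahrenheit: -63.0875 × 1.8 + 32 = -81.6°F.

-81.6°F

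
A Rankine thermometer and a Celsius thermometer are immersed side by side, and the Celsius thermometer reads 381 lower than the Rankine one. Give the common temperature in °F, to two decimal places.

-217.01°F

Let x be the Rankine reading; then the Celsius reading is 5/9·x - 273.15.
(5/9·x - 273.15) - x = -381  ⇒  (-4/9)·x = -107.85  ⇒  x = 242.6625°R.
In Celsius: (242.6625 - 491.67) × 5/9 = -138.3375°C.
In Fahrenheit: -138.3375 × 1.8 + 32 = -217.01°F.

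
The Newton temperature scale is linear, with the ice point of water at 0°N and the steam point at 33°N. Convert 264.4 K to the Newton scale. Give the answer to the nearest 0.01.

-2.89°N

First in Celsius: 264.4 - 273.15 = -8.7500°C.
Linearly onto the Newton scale: 0 + (-8.7500 / 100) × (33 - 0) = -2.89°N.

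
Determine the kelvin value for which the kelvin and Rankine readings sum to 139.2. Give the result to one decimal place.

49.7 K

Let K be the kelvin reading. The Rankine reading is R = 1.8·K.
Require K + R = 139.2: (2.8)·K = 139.2.
K = (139.2) / (2.8) = 49.7.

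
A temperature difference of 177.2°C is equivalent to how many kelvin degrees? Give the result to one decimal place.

177.2 K

Celsius and kelvin degrees are the same size, so the interval is unchanged: 177.2.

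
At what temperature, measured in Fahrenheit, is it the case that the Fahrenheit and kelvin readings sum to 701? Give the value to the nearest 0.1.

Let F be the Fahrenheit reading. The kelvin reading is K = 5/9·F + 255.372.
Require F + K = 701: (14/9)·F + 255.372 = 701.
F = (701 - 255.372) / (14/9) = 286.5.

286.5°F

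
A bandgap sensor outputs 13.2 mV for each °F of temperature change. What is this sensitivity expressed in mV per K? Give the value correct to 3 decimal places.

The quantity depends on a temperature interval, so only the ratio of degree sizes applies; the offset between the scales is irrelevant.
A change of 1 K is a change of 1.8°F, so per K the value is 13.2 × 1.8 = 23.760.

23.760 mV per K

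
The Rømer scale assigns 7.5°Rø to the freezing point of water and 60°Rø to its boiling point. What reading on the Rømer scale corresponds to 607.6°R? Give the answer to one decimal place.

41.3°Rø

First in Celsius: (607.6 - 491.67) × 5/9 = 64.4056°C.
Linearly onto the Rømer scale: 7.5 + (64.4056 / 100) × (60 - 7.5) = 41.3°Rø.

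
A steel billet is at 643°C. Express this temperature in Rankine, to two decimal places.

In Rankine: 643.0000 × 1.8 + 491.67 = 1649.07°R.

1649.07°R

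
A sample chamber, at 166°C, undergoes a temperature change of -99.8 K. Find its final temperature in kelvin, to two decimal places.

The 99.8 K change is an interval; Kelvin and Celsius degrees are the same size, so ΔC = -99.8°C.
Final Celsius temperature: 166.0000 - 99.8000 = 66.2000°C.
In kelvin: 66.2000 + 273.15 = 339.35 K.

339.35 K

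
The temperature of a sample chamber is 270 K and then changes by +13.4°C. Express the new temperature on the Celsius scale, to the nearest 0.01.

10.25°C

Initial temperature in Celsius: 270 - 273.15 = -3.1500°C.
Final Celsius temperature: -3.1500 + 13.4000 = 10.2500°C.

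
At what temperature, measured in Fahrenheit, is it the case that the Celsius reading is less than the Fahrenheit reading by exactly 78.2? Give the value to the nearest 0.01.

135.95°F

Let F be the Fahrenheit reading. The Celsius reading is C = 5/9·F - 17.7778.
Require C - F = -78.2: (-4/9)·F - 17.7778 = -78.2.
F = (-78.2 + 17.7778) / (-4/9) = 135.95.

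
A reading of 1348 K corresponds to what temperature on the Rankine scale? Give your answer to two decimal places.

2426.40°R

In Celsius: 1348 - 273.15 = 1074.8500°C.
In Rankine: 1074.8500 × 1.8 + 491.67 = 2426.40°R.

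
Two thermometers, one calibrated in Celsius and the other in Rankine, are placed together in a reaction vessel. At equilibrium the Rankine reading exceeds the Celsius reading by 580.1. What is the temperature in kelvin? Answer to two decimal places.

383.69 K

Let x be the Celsius reading; then the Rankine reading is 1.8·x + 491.67.
(1.8·x + 491.67) - x = 580.1  ⇒  (0.8)·x = 88.43  ⇒  x = 110.5375°C.
In kelvin: 110.5375 + 273.15 = 383.69 K.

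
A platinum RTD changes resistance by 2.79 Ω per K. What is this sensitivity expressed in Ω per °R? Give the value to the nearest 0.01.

The quantity depends on a temperature interval, so only the ratio of degree sizes applies; the offset between the scales is irrelevant.
A change of 1°R is a change of 5/9 K, so per °R the value is 2.79 × 5/9 = 1.55.

1.55 Ω per °R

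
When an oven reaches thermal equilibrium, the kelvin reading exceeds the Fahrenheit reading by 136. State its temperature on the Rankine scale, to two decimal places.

728.26°R

Let x be the Fahrenheit reading; then the kelvin reading is 5/9·x + 255.372.
(5/9·x + 255.372) - x = 136  ⇒  (-4/9)·x = -119.372  ⇒  x = 268.5875°F.
In Celsius: (268.5875 - 32) × 5/9 = 131.4375°C.
In Rankine: 131.4375 × 1.8 + 491.67 = 728.26°R.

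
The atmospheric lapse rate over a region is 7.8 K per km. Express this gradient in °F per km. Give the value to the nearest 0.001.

14.040 °F/km

Since only a temperature interval is involved, the additive offset between the scales drops out.
A change of 1 K is a change of 1.8°F, so 7.8 × 1.8 = 14.040.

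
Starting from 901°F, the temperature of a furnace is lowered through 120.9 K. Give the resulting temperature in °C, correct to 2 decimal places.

361.88°C

Initial temperature in Celsius: (901 - 32) × 5/9 = 482.7778°C.
The 120.9 K change is an interval; Kelvin and Celsius degrees are the same size, so ΔC = -120.9°C.
Final Celsius temperature: 482.7778 - 120.9000 = 361.8778°C.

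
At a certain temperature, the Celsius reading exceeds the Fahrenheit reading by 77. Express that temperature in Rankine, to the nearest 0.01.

246.42°R

Let x be the Celsius reading; then the Fahrenheit reading is 1.8·x + 32.
(1.8·x + 32) - x = -77  ⇒  (0.8)·x = -109  ⇒  x = -136.2500°C.
In Rankine: -136.2500 × 1.8 + 491.67 = 246.42°R.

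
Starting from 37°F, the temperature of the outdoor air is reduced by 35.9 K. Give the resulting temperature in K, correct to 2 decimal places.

240.03 K

Initial temperature in Celsius: (37 - 32) × 5/9 = 2.7778°C.
The 35.9 K change is an interval; Kelvin and Celsius degrees are the same size, so ΔC = -35.9°C.
Final Celsius temperature: 2.7778 - 35.9000 = -33.1222°C.
In kelvin: -33.1222 + 273.15 = 240.03 K.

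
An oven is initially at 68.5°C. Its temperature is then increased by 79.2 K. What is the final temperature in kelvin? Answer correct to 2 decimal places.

The 79.2 K change is an interval; Kelvin and Celsius degrees are the same size, so ΔC = +79.2°C.
Final Celsius temperature: 68.5000 + 79.2000 = 147.7000°C.
In kelvin: 147.7000 + 273.15 = 420.85 K.

420.85 K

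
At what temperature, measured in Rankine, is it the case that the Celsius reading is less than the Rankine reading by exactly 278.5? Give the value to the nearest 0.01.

Let R be the Rankine reading. The Celsius reading is C = 5/9·R - 273.15.
Require C - R = -278.5: (-4/9)·R - 273.15 = -278.5.
R = (-278.5 + 273.15) / (-4/9) = 12.04.

12.04°R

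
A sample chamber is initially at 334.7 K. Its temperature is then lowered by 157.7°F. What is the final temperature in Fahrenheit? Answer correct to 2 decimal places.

-14.91°F

Initial temperature in Celsius: 334.7 - 273.15 = 61.5500°C.
The 157.7°F change is an interval, so only the factor 5/9 applies: -157.7 × 5/9 = -87.6111°C.
Final Celsius temperature: 61.5500 - 87.6111 = -26.0611°C.
In Fahrenheit: -26.0611 × 1.8 + 32 = -14.91°F.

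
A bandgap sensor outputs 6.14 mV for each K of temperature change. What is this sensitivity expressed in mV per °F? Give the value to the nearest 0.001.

Since only a temperature interval is involved, the additive offset between the scales drops out.
A change of 1°F is a change of 5/9 K, so per °F the value is 6.14 × 5/9 = 3.411.

3.411 mV per °F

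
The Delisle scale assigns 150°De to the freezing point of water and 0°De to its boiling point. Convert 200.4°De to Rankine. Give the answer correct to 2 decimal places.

Linear interpolation between the fixed points: C = (200.4 - 150) × 100 / (0 - 150) = -33.6000°C.
Then -33.6000 × 1.8 + 491.67 = 431.19°R.

431.19°R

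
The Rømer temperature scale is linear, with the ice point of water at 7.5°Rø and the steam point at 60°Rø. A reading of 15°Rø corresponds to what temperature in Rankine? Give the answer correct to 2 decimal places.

Linear interpolation between the fixed points: C = (15 - 7.5) × 100 / (60 - 7.5) = 14.2857°C.
Then 14.2857 × 1.8 + 491.67 = 517.38°R.

517.38°R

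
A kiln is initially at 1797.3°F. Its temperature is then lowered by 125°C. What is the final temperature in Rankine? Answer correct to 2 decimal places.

Initial temperature in Celsius: (1797.3 - 32) × 5/9 = 980.7222°C.
Final Celsius temperature: 980.7222 - 125.0000 = 855.7222°C.
In Rankine: 855.7222 × 1.8 + 491.67 = 2031.97°R.

2031.97°R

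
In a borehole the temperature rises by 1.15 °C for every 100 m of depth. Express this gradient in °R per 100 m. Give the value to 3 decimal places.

The quantity depends on a temperature interval, so only the ratio of degree sizes applies; the offset between the scales is irrelevant.
A change of 1°C is a change of 1.8°R, so 1.15 × 1.8 = 2.070.

2.070 °R/100 m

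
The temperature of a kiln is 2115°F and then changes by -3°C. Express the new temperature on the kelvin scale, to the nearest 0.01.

Initial temperature in Celsius: (2115 - 32) × 5/9 = 1157.2222°C.
Final Celsius temperature: 1157.2222 - 3.0000 = 1154.2222°C.
In kelvin: 1154.2222 + 273.15 = 1427.37 K.

1427.37 K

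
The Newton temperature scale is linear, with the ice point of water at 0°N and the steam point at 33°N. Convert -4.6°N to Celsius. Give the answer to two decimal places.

-13.94°C

Linear interpolation between the fixed points: C = (-4.6 - 0) × 100 / (33 - 0) = -13.9394°C.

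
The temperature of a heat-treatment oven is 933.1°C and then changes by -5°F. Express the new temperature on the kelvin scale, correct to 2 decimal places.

1203.47 K

The 5°F change is an interval, so only the factor 5/9 applies: -5 × 5/9 = -2.7778°C.
Final Celsius temperature: 933.1000 - 2.7778 = 930.3222°C.
In kelvin: 930.3222 + 273.15 = 1203.47 K.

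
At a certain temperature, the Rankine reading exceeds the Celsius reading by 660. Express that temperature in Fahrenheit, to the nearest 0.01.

Let x be the Celsius reading; then the Rankine reading is 1.8·x + 491.67.
(1.8·x + 491.67) - x = 660  ⇒  (0.8)·x = 168.33  ⇒  x = 210.4125°C.
In Fahrenheit: 210.4125 × 1.8 + 32 = 410.74°F.

410.74°F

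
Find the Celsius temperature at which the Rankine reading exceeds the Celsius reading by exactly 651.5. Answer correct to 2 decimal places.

199.79°C

Let C be the Celsius reading. The Rankine reading is R = 1.8·C + 491.67.
Require R - C = 651.5: (0.8)·C + 491.67 = 651.5.
C = (651.5 - 491.67) / (0.8) = 199.79.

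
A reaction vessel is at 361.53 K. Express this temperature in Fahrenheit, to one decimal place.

191.1°F

In Celsius: 361.53 - 273.15 = 88.3800°C.
In Fahrenheit: 88.3800 × 1.8 + 32 = 191.1°F.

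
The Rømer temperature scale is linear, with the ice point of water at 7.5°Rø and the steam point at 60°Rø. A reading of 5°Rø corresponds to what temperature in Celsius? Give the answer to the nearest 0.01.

-4.76°C

Linear interpolation between the fixed points: C = (5 - 7.5) × 100 / (60 - 7.5) = -4.7619°C.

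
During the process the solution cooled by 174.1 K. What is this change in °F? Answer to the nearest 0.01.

313.38°F

Only the scale ratio 1.8 matters for a change in temperature.
174.1 × 1.8 = 313.38.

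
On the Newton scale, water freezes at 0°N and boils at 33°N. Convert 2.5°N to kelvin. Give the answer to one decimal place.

Linear interpolation between the fixed points: C = (2.5 - 0) × 100 / (33 - 0) = 7.5758°C.
Then 7.5758 + 273.15 = 280.7 K.

280.7 K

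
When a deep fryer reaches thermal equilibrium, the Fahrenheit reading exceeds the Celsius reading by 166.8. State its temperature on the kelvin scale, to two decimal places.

Let x be the Fahrenheit reading; then the Celsius reading is 5/9·x - 17.7778.
(5/9·x - 17.7778) - x = -166.8  ⇒  (-4/9)·x = -149.022  ⇒  x = 335.3000°F.
In Celsius: (335.3 - 32) × 5/9 = 168.5000°C.
In kelvin: 168.5000 + 273.15 = 441.65 K.

441.65 K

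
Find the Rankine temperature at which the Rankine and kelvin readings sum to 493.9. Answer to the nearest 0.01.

Let R be the Rankine reading. The kelvin reading is K = 5/9·R.
Require R + K = 493.9: (14/9)·R = 493.9.
R = (493.9) / (14/9) = 317.51.

317.51°R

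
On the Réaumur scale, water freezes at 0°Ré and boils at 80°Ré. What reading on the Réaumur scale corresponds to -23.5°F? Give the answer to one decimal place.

-24.7°Ré

First in Celsius: (-23.5 - 32) × 5/9 = -30.8333°C.
Linearly onto the Réaumur scale: 0 + (-30.8333 / 100) × (80 - 0) = -24.7°Ré.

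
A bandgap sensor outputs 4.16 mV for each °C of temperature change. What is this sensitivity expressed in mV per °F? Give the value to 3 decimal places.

2.311 mV per °F

Since only a temperature interval is involved, the additive offset between the scales drops out.
A change of 1°F is a change of 5/9°C, so per °F the value is 4.16 × 5/9 = 2.311.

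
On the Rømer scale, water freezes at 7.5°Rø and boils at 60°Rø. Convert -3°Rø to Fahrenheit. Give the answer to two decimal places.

-4.00°F

Linear interpolation between the fixed points: C = (-3 - 7.5) × 100 / (60 - 7.5) = -20.0000°C.
Then -20.0000 × 1.8 + 32 = -4.00°F.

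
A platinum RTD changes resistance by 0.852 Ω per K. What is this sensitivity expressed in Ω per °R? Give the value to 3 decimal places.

The quantity depends on a temperature interval, so only the ratio of degree sizes applies; the offset between the scales is irrelevant.
A change of 1°R is a change of 5/9 K, so per °R the value is 0.852 × 5/9 = 0.473.

0.473 Ω per °R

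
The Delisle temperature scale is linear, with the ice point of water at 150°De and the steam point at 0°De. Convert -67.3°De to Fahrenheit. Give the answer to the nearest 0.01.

Linear interpolation between the fixed points: C = (-67.3 - 150) × 100 / (0 - 150) = 144.8667°C.
Then 144.8667 × 1.8 + 32 = 292.76°F.

292.76°F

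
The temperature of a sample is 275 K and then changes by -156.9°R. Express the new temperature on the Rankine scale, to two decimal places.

338.10°R

Initial temperature in Celsius: 275 - 273.15 = 1.8500°C.
The 156.9°R change is an interval, so only the factor 5/9 applies: -156.9 × 5/9 = -87.1667°C.
Final Celsius temperature: 1.8500 - 87.1667 = -85.3167°C.
In Rankine: -85.3167 × 1.8 + 491.67 = 338.10°R.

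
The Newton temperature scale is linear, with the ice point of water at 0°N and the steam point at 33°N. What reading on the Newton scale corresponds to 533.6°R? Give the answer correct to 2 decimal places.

7.69°N

First in Celsius: (533.6 - 491.67) × 5/9 = 23.2944°C.
Linearly onto the Newton scale: 0 + (23.2944 / 100) × (33 - 0) = 7.69°N.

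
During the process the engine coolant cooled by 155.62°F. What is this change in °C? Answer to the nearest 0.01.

An interval of 1°F corresponds to 5/9°C.
155.62 × 5/9 = 86.46.

86.46°C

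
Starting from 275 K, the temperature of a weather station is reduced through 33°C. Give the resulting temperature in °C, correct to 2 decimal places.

-31.15°C

Initial temperature in Celsius: 275 - 273.15 = 1.8500°C.
Final Celsius temperature: 1.8500 - 33.0000 = -31.1500°C.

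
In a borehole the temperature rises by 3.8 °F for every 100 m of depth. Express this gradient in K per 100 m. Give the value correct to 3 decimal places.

2.111 K/100 m

The quantity depends on a temperature interval, so only the ratio of degree sizes applies; the offset between the scales is irrelevant.
A change of 1°F is a change of 5/9 K, so 3.8 × 5/9 = 2.111.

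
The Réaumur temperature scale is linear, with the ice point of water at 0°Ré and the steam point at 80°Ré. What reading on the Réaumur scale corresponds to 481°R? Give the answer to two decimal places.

First in Celsius: (481 - 491.67) × 5/9 = -5.9278°C.
Linearly onto the Réaumur scale: 0 + (-5.9278 / 100) × (80 - 0) = -4.74°Ré.

-4.74°Ré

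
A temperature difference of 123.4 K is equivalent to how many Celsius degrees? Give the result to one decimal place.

123.4°C

Kelvin and Celsius degrees are the same size, so the interval is unchanged: 123.4.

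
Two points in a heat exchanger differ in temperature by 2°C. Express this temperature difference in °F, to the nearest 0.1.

3.6°F

For a temperature interval the offset drops out; only the factor 1.8 applies.
2 × 1.8 = 3.6.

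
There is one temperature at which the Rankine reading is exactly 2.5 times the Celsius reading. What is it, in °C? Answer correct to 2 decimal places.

Let C be the Celsius reading. The Rankine reading is R = 1.8·C + 491.67.
Require R = 2.5·C: 1.8·C + 491.67 = 2.5·C.
(-0.7)·C = -491.67  ⇒  C = 702.39.

702.39°C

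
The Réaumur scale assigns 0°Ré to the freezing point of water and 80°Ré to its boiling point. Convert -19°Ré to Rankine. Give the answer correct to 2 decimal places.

448.92°R

Linear interpolation between the fixed points: C = (-19 - 0) × 100 / (80 - 0) = -23.7500°C.
Then -23.7500 × 1.8 + 491.67 = 448.92°R.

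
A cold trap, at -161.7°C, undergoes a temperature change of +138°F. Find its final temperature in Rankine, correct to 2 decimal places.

338.61°R

The 138°F change is an interval, so only the factor 5/9 applies: +138 × 5/9 = +76.6667°C.
Final Celsius temperature: -161.7000 + 76.6667 = -85.0333°C.
In Rankine: -85.0333 × 1.8 + 491.67 = 338.61°R.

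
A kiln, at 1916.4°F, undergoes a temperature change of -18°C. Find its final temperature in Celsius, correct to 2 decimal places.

Initial temperature in Celsius: (1916.4 - 32) × 5/9 = 1046.8889°C.
Final Celsius temperature: 1046.8889 - 18.0000 = 1028.8889°C.

1028.89°C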